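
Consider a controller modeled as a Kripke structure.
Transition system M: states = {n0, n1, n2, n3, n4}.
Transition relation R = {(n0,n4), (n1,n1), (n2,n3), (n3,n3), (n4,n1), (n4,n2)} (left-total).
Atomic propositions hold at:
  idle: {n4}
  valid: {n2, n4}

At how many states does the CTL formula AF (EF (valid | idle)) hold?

3

Sat(valid | idle) = {n2, n4}
EF (valid | idle): least fixpoint, start Z0 = {n2, n4}, add states with some successor in Z. Z1 = {n0, n2, n4}; fixed.
Sat(EF (valid | idle)) = {n0, n2, n4}
AF (EF (valid | idle)): least fixpoint, start Z0 = {n0, n2, n4}, add states with every successor in Z. Already a fixed point.
Sat(AF (EF (valid | idle))) = {n0, n2, n4}
|Sat(AF (EF (valid | idle)))| = |{n0, n2, n4}| = 3.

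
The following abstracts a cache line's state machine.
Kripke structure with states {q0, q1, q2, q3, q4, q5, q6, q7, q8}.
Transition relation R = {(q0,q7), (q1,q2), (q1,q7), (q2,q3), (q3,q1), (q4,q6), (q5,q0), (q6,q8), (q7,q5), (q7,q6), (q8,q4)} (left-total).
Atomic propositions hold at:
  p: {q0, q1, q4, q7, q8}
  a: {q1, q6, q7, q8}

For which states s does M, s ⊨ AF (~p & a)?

Sat(~p) = {q2, q3, q5, q6}
Sat(~p & a) = {q6}
AF (~p & a): least fixpoint, start Z0 = {q6}, add states with every successor in Z. Z1 = {q4, q6}; Z2 = {q4, q6, q8}; fixed.
Sat(AF (~p & a)) = {q4, q6, q8}

{q4, q6, q8}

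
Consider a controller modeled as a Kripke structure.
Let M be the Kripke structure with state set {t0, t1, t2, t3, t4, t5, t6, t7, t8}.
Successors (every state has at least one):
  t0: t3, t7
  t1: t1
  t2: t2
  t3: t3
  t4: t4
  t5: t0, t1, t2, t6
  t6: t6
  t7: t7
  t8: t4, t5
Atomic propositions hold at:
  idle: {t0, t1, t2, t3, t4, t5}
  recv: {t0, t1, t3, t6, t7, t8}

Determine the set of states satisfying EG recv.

EG recv: greatest fixpoint, start Z0 = {t0, t1, t3, t6, t7, t8}, keep only states in Sat with some successor in Z. Z1 = {t0, t1, t3, t6, t7}; fixed.
Sat(EG recv) = {t0, t1, t3, t6, t7}

{t0, t1, t3, t6, t7}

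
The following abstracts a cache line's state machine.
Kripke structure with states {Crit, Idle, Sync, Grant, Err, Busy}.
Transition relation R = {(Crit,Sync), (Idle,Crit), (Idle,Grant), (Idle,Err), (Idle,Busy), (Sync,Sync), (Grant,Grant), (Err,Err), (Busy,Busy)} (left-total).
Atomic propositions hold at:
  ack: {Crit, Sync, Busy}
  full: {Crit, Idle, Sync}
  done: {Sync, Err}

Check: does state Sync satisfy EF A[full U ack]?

A[full U ack]: least fixpoint, start Z0 = Sat(ack) = {Crit, Sync, Busy}, add states in Sat(full) with every successor in Z. Already a fixed point.
Sat(A[full U ack]) = {Crit, Sync, Busy}
EF A[full U ack]: least fixpoint, start Z0 = {Crit, Sync, Busy}, add states with some successor in Z. Z1 = {Crit, Idle, Sync, Busy}; fixed.
Sat(EF A[full U ack]) = {Crit, Idle, Sync, Busy}
Sync ∈ Sat(EF A[full U ack]) = {Crit, Idle, Sync, Busy}, so the formula holds at Sync.

Yes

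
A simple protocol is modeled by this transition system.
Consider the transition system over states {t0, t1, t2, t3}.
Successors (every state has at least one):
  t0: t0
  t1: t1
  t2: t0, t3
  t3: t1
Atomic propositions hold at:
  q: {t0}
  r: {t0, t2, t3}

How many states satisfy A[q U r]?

A[q U r]: least fixpoint, start Z0 = Sat(r) = {t0, t2, t3}, add states in Sat(q) with every successor in Z. Already a fixed point.
Sat(A[q U r]) = {t0, t2, t3}
|Sat(A[q U r])| = |{t0, t2, t3}| = 3.

3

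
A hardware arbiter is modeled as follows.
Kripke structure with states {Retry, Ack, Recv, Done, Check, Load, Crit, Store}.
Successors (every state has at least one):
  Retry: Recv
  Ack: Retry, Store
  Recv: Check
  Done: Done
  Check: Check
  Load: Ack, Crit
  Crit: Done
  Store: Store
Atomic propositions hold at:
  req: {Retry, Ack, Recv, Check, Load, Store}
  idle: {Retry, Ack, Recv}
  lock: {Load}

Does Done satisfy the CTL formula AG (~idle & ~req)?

Sat(~idle) = {Done, Check, Load, Crit, Store}
Sat(~req) = {Done, Crit}
Sat(~idle & ~req) = {Done, Crit}
AG (~idle & ~req): greatest fixpoint, start Z0 = {Done, Crit}, keep only states in Sat with every successor in Z. Already a fixed point.
Sat(AG (~idle & ~req)) = {Done, Crit}
Done ∈ Sat(AG (~idle & ~req)) = {Done, Crit}, so the formula holds at Done.

Yes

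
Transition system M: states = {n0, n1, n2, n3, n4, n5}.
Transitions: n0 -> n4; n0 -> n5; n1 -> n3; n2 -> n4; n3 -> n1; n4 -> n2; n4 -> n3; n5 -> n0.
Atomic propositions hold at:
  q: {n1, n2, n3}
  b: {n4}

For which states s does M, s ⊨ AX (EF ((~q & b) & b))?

Sat(~q) = {n0, n4, n5}
Sat(~q & b) = {n4}
Sat((~q & b) & b) = {n4}
EF ((~q & b) & b): least fixpoint, start Z0 = {n4}, add states with some successor in Z. Z1 = {n0, n2, n4}; Z2 = {n0, n2, n4, n5}; fixed.
Sat(EF ((~q & b) & b)) = {n0, n2, n4, n5}
Sat(AX (EF ((~q & b) & b))) = {s : every successor in {n0, n2, n4, n5}} = {n0, n2, n5}

{n0, n2, n5}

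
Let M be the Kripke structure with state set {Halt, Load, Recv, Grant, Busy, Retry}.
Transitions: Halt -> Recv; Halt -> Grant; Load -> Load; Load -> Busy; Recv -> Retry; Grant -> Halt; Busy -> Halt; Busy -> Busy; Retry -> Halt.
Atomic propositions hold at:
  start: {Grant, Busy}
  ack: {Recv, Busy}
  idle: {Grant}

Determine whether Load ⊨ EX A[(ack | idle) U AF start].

Yes

Sat(ack | idle) = {Recv, Grant, Busy}
AF start: least fixpoint, start Z0 = {Grant, Busy}, add states with every successor in Z. Already a fixed point.
Sat(AF start) = {Grant, Busy}
A[(ack | idle) U AF start]: least fixpoint, start Z0 = Sat(AF start) = {Grant, Busy}, add states in Sat(ack | idle) with every successor in Z. Already a fixed point.
Sat(A[(ack | idle) U AF start]) = {Grant, Busy}
Sat(EX A[(ack | idle) U AF start]) = {s : some successor in {Grant, Busy}} = {Halt, Load, Busy}
Load ∈ Sat(EX A[(ack | idle) U AF start]) = {Halt, Load, Busy}, so the formula holds at Load.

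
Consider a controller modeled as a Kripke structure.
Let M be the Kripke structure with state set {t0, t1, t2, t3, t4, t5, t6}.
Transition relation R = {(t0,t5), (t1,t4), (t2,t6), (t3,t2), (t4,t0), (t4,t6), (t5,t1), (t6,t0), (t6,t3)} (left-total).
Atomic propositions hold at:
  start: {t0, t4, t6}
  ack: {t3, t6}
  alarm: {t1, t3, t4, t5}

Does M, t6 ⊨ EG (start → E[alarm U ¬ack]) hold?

No

Sat(¬ack) = {t0, t1, t2, t4, t5}
E[alarm U ¬ack]: least fixpoint, start Z0 = Sat(¬ack) = {t0, t1, t2, t4, t5}, add states in Sat(alarm) with some successor in Z. Z1 = {t0, t1, t2, t3, t4, t5}; fixed.
Sat(E[alarm U ¬ack]) = {t0, t1, t2, t3, t4, t5}
Sat(start → E[alarm U ¬ack]) = {t0, t1, t2, t3, t4, t5}
EG (start → E[alarm U ¬ack]): greatest fixpoint, start Z0 = {t0, t1, t2, t3, t4, t5}, keep only states in Sat with some successor in Z. Z1 = {t0, t1, t3, t4, t5}; Z2 = {t0, t1, t4, t5}; fixed.
Sat(EG (start → E[alarm U ¬ack])) = {t0, t1, t4, t5}
t6 ∉ Sat(EG (start → E[alarm U ¬ack])) = {t0, t1, t4, t5}, so the formula does not hold at t6.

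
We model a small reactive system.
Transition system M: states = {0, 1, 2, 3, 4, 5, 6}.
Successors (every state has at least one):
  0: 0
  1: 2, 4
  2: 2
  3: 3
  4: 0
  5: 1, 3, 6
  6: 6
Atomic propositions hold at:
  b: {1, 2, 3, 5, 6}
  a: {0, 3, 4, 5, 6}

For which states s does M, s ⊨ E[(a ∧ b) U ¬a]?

{1, 2, 5}

Sat(a ∧ b) = {3, 5, 6}
Sat(¬a) = {1, 2}
E[(a ∧ b) U ¬a]: least fixpoint, start Z0 = Sat(¬a) = {1, 2}, add states in Sat(a ∧ b) with some successor in Z. Z1 = {1, 2, 5}; fixed.
Sat(E[(a ∧ b) U ¬a]) = {1, 2, 5}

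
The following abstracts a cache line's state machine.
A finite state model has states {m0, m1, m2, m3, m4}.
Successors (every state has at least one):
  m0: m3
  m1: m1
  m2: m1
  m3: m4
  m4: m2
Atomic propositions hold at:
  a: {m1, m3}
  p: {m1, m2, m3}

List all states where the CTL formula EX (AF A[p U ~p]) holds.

Sat(~p) = {m0, m4}
A[p U ~p]: least fixpoint, start Z0 = Sat(~p) = {m0, m4}, add states in Sat(p) with every successor in Z. Z1 = {m0, m3, m4}; fixed.
Sat(A[p U ~p]) = {m0, m3, m4}
AF A[p U ~p]: least fixpoint, start Z0 = {m0, m3, m4}, add states with every successor in Z. Already a fixed point.
Sat(AF A[p U ~p]) = {m0, m3, m4}
Sat(EX (AF A[p U ~p])) = {s : some successor in {m0, m3, m4}} = {m0, m3}

{m0, m3}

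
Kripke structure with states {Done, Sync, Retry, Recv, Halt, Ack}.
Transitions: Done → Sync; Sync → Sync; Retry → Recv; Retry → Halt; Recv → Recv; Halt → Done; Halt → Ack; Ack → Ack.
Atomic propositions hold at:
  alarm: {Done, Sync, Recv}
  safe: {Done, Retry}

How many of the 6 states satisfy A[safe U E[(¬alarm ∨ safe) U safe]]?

3

Sat(¬alarm) = {Retry, Halt, Ack}
Sat(¬alarm ∨ safe) = {Done, Retry, Halt, Ack}
E[(¬alarm ∨ safe) U safe]: least fixpoint, start Z0 = Sat(safe) = {Done, Retry}, add states in Sat(¬alarm ∨ safe) with some successor in Z. Z1 = {Done, Retry, Halt}; fixed.
Sat(E[(¬alarm ∨ safe) U safe]) = {Done, Retry, Halt}
A[safe U E[(¬alarm ∨ safe) U safe]]: least fixpoint, start Z0 = Sat(E[(¬alarm ∨ safe) U safe]) = {Done, Retry, Halt}, add states in Sat(safe) with every successor in Z. Already a fixed point.
Sat(A[safe U E[(¬alarm ∨ safe) U safe]]) = {Done, Retry, Halt}
|Sat(A[safe U E[(¬alarm ∨ safe) U safe]])| = |{Done, Retry, Halt}| = 3.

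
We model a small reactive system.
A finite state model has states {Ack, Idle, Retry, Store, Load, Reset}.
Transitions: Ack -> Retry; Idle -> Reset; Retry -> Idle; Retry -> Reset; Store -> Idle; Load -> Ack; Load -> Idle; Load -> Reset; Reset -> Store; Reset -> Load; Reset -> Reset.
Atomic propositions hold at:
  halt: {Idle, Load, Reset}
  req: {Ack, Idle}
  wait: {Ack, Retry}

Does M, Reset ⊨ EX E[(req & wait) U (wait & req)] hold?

Sat(req & wait) = {Ack}
Sat(wait & req) = {Ack}
E[(req & wait) U (wait & req)]: least fixpoint, start Z0 = Sat((wait & req)) = {Ack}, add states in Sat(req & wait) with some successor in Z. Already a fixed point.
Sat(E[(req & wait) U (wait & req)]) = {Ack}
Sat(EX E[(req & wait) U (wait & req)]) = {s : some successor in {Ack}} = {Load}
Reset ∉ Sat(EX E[(req & wait) U (wait & req)]) = {Load}, so the formula does not hold at Reset.

No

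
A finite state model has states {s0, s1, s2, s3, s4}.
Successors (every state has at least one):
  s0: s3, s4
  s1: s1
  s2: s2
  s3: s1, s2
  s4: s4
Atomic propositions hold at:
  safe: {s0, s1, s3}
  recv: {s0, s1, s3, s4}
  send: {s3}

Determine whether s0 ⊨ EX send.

Sat(EX send) = {s : some successor in {s3}} = {s0}
s0 ∈ Sat(EX send) = {s0}, so the formula holds at s0.

Yes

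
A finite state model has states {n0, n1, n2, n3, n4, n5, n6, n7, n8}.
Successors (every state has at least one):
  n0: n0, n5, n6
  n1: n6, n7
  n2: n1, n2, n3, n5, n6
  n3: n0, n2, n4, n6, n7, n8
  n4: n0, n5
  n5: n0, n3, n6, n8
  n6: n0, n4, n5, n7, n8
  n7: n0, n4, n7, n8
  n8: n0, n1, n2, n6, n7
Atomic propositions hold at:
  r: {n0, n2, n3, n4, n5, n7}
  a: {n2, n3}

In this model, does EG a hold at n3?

Yes

EG a: greatest fixpoint, start Z0 = {n2, n3}, keep only states in Sat with some successor in Z. Already a fixed point.
Sat(EG a) = {n2, n3}
n3 ∈ Sat(EG a) = {n2, n3}, so the formula holds at n3.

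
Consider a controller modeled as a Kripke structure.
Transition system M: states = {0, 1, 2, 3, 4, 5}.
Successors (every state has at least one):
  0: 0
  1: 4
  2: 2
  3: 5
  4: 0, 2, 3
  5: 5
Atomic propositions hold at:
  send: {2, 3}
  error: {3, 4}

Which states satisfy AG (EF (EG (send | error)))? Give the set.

{2}

Sat(send | error) = {2, 3, 4}
EG (send | error): greatest fixpoint, start Z0 = {2, 3, 4}, keep only states in Sat with some successor in Z. Z1 = {2, 4}; fixed.
Sat(EG (send | error)) = {2, 4}
EF (EG (send | error)): least fixpoint, start Z0 = {2, 4}, add states with some successor in Z. Z1 = {1, 2, 4}; fixed.
Sat(EF (EG (send | error))) = {1, 2, 4}
AG (EF (EG (send | error))): greatest fixpoint, start Z0 = {1, 2, 4}, keep only states in Sat with every successor in Z. Z1 = {1, 2}; Z2 = {2}; fixed.
Sat(AG (EF (EG (send | error)))) = {2}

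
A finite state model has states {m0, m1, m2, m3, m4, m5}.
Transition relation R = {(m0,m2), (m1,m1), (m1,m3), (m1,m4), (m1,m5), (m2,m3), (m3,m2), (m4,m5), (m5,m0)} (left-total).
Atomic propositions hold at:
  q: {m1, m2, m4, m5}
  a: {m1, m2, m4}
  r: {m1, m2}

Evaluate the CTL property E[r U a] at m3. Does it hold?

No

E[r U a]: least fixpoint, start Z0 = Sat(a) = {m1, m2, m4}, add states in Sat(r) with some successor in Z. Already a fixed point.
Sat(E[r U a]) = {m1, m2, m4}
m3 ∉ Sat(E[r U a]) = {m1, m2, m4}, so the formula does not hold at m3.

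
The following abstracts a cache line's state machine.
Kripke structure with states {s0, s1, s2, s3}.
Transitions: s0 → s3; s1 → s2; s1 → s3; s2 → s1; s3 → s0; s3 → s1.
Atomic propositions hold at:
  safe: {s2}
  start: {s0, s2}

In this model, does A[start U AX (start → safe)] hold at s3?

Sat(start → safe) = {s1, s2, s3}
Sat(AX (start → safe)) = {s : every successor in {s1, s2, s3}} = {s0, s1, s2}
A[start U AX (start → safe)]: least fixpoint, start Z0 = Sat(AX (start → safe)) = {s0, s1, s2}, add states in Sat(start) with every successor in Z. Already a fixed point.
Sat(A[start U AX (start → safe)]) = {s0, s1, s2}
s3 ∉ Sat(A[start U AX (start → safe)]) = {s0, s1, s2}, so the formula does not hold at s3.

No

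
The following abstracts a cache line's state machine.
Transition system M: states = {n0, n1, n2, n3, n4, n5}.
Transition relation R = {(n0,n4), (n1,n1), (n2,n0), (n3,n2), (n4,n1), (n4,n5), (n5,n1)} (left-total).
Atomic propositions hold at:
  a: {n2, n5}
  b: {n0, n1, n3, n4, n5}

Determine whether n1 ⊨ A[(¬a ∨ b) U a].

No

Sat(¬a) = {n0, n1, n3, n4}
Sat(¬a ∨ b) = {n0, n1, n3, n4, n5}
A[(¬a ∨ b) U a]: least fixpoint, start Z0 = Sat(a) = {n2, n5}, add states in Sat(¬a ∨ b) with every successor in Z. Z1 = {n2, n3, n5}; fixed.
Sat(A[(¬a ∨ b) U a]) = {n2, n3, n5}
n1 ∉ Sat(A[(¬a ∨ b) U a]) = {n2, n3, n5}, so the formula does not hold at n1.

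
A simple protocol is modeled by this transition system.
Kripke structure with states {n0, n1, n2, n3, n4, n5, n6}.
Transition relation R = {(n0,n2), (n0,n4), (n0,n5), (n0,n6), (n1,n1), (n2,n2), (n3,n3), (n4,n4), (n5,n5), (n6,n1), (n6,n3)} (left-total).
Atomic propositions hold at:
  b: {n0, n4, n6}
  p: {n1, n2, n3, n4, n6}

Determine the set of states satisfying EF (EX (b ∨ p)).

{n0, n1, n2, n3, n4, n6}

Sat(b ∨ p) = {n0, n1, n2, n3, n4, n6}
Sat(EX (b ∨ p)) = {s : some successor in {n0, n1, n2, n3, n4, n6}} = {n0, n1, n2, n3, n4, n6}
EF (EX (b ∨ p)): least fixpoint, start Z0 = {n0, n1, n2, n3, n4, n6}, add states with some successor in Z. Already a fixed point.
Sat(EF (EX (b ∨ p))) = {n0, n1, n2, n3, n4, n6}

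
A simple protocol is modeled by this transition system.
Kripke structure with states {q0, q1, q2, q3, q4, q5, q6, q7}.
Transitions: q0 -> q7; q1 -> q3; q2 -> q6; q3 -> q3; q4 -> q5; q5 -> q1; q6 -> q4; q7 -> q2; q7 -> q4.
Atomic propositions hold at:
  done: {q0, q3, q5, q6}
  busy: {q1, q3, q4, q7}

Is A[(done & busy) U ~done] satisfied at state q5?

Sat(done & busy) = {q3}
Sat(~done) = {q1, q2, q4, q7}
A[(done & busy) U ~done]: least fixpoint, start Z0 = Sat(~done) = {q1, q2, q4, q7}, add states in Sat(done & busy) with every successor in Z. Already a fixed point.
Sat(A[(done & busy) U ~done]) = {q1, q2, q4, q7}
q5 ∉ Sat(A[(done & busy) U ~done]) = {q1, q2, q4, q7}, so the formula does not hold at q5.

No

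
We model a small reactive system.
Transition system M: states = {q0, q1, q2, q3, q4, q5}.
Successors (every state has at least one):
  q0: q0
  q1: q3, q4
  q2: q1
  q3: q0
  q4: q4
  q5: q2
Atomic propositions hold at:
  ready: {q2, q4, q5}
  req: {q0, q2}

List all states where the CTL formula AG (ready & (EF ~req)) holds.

{q4}

Sat(~req) = {q1, q3, q4, q5}
EF ~req: least fixpoint, start Z0 = {q1, q3, q4, q5}, add states with some successor in Z. Z1 = {q1, q2, q3, q4, q5}; fixed.
Sat(EF ~req) = {q1, q2, q3, q4, q5}
Sat(ready & (EF ~req)) = {q2, q4, q5}
AG (ready & (EF ~req)): greatest fixpoint, start Z0 = {q2, q4, q5}, keep only states in Sat with every successor in Z. Z1 = {q4, q5}; Z2 = {q4}; fixed.
Sat(AG (ready & (EF ~req))) = {q4}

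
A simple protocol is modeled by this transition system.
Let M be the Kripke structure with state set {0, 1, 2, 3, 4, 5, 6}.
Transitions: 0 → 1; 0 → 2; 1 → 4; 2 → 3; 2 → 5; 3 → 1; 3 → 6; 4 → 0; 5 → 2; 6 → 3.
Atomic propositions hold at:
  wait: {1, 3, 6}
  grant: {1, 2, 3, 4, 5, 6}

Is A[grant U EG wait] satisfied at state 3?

EG wait: greatest fixpoint, start Z0 = {1, 3, 6}, keep only states in Sat with some successor in Z. Z1 = {3, 6}; fixed.
Sat(EG wait) = {3, 6}
A[grant U EG wait]: least fixpoint, start Z0 = Sat(EG wait) = {3, 6}, add states in Sat(grant) with every successor in Z. Already a fixed point.
Sat(A[grant U EG wait]) = {3, 6}
3 ∈ Sat(A[grant U EG wait]) = {3, 6}, so the formula holds at 3.

Yes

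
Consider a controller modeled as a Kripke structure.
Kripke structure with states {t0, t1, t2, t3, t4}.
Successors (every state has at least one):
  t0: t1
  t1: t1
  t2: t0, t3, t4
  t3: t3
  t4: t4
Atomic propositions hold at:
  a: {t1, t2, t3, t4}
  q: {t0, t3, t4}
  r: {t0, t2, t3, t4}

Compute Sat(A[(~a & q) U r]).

Sat(~a) = {t0}
Sat(~a & q) = {t0}
A[(~a & q) U r]: least fixpoint, start Z0 = Sat(r) = {t0, t2, t3, t4}, add states in Sat(~a & q) with every successor in Z. Already a fixed point.
Sat(A[(~a & q) U r]) = {t0, t2, t3, t4}

{t0, t2, t3, t4}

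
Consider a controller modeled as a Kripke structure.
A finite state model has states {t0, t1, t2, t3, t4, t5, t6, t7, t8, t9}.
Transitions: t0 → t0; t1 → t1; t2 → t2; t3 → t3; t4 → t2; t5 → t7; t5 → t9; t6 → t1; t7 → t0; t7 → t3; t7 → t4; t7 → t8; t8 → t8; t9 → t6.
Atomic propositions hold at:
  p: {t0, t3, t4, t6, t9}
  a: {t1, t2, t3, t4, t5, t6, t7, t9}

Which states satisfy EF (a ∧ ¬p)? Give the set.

Sat(¬p) = {t1, t2, t5, t7, t8}
Sat(a ∧ ¬p) = {t1, t2, t5, t7}
EF (a ∧ ¬p): least fixpoint, start Z0 = {t1, t2, t5, t7}, add states with some successor in Z. Z1 = {t1, t2, t4, t5, t6, t7}; Z2 = {t1, t2, t4, t5, t6, t7, t9}; fixed.
Sat(EF (a ∧ ¬p)) = {t1, t2, t4, t5, t6, t7, t9}

{t1, t2, t4, t5, t6, t7, t9}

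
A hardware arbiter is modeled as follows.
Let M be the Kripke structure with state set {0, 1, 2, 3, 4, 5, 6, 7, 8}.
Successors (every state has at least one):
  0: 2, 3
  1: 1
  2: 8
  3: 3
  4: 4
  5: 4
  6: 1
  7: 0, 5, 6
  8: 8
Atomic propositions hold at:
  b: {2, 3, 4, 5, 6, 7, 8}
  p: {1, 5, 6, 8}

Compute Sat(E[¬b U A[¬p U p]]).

{0, 1, 2, 5, 6, 8}

Sat(¬b) = {0, 1}
Sat(¬p) = {0, 2, 3, 4, 7}
A[¬p U p]: least fixpoint, start Z0 = Sat(p) = {1, 5, 6, 8}, add states in Sat(¬p) with every successor in Z. Z1 = {1, 2, 5, 6, 8}; fixed.
Sat(A[¬p U p]) = {1, 2, 5, 6, 8}
E[¬b U A[¬p U p]]: least fixpoint, start Z0 = Sat(A[¬p U p]) = {1, 2, 5, 6, 8}, add states in Sat(¬b) with some successor in Z. Z1 = {0, 1, 2, 5, 6, 8}; fixed.
Sat(E[¬b U A[¬p U p]]) = {0, 1, 2, 5, 6, 8}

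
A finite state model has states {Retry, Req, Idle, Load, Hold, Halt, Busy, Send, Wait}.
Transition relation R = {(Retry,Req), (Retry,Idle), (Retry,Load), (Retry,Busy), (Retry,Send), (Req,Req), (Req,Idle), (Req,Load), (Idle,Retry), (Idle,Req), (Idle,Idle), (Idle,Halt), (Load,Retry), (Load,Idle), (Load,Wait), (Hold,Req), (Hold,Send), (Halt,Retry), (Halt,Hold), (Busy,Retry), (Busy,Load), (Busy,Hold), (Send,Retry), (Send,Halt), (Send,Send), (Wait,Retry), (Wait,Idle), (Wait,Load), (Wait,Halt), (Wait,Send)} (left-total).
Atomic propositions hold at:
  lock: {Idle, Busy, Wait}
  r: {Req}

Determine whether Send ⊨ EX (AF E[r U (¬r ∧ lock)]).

No

Sat(¬r) = {Retry, Idle, Load, Hold, Halt, Busy, Send, Wait}
Sat(¬r ∧ lock) = {Idle, Busy, Wait}
E[r U (¬r ∧ lock)]: least fixpoint, start Z0 = Sat((¬r ∧ lock)) = {Idle, Busy, Wait}, add states in Sat(r) with some successor in Z. Z1 = {Req, Idle, Busy, Wait}; fixed.
Sat(E[r U (¬r ∧ lock)]) = {Req, Idle, Busy, Wait}
AF E[r U (¬r ∧ lock)]: least fixpoint, start Z0 = {Req, Idle, Busy, Wait}, add states with every successor in Z. Already a fixed point.
Sat(AF E[r U (¬r ∧ lock)]) = {Req, Idle, Busy, Wait}
Sat(EX (AF E[r U (¬r ∧ lock)])) = {s : some successor in {Req, Idle, Busy, Wait}} = {Retry, Req, Idle, Load, Hold, Wait}
Send ∉ Sat(EX (AF E[r U (¬r ∧ lock)])) = {Retry, Req, Idle, Load, Hold, Wait}, so the formula does not hold at Send.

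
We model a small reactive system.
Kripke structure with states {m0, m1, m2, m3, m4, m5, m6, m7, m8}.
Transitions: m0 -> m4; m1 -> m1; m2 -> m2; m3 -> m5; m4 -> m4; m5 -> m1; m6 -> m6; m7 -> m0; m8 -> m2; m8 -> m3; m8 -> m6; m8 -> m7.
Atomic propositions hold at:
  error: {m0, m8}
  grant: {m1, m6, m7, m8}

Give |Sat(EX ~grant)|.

6

Sat(~grant) = {m0, m2, m3, m4, m5}
Sat(EX ~grant) = {s : some successor in {m0, m2, m3, m4, m5}} = {m0, m2, m3, m4, m7, m8}
|Sat(EX ~grant)| = |{m0, m2, m3, m4, m7, m8}| = 6.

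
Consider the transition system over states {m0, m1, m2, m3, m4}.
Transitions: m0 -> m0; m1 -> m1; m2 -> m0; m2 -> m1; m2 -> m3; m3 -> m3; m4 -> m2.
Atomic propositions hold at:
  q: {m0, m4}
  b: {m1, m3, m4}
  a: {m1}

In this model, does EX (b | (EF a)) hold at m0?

EF a: least fixpoint, start Z0 = {m1}, add states with some successor in Z. Z1 = {m1, m2}; Z2 = {m1, m2, m4}; fixed.
Sat(EF a) = {m1, m2, m4}
Sat(b | (EF a)) = {m1, m2, m3, m4}
Sat(EX (b | (EF a))) = {s : some successor in {m1, m2, m3, m4}} = {m1, m2, m3, m4}
m0 ∉ Sat(EX (b | (EF a))) = {m1, m2, m3, m4}, so the formula does not hold at m0.

No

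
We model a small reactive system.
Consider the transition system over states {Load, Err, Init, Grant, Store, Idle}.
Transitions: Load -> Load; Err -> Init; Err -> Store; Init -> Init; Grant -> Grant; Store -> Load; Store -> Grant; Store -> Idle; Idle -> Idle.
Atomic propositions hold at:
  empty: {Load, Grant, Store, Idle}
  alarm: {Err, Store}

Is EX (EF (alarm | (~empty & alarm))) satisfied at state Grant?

Sat(~empty) = {Err, Init}
Sat(~empty & alarm) = {Err}
Sat(alarm | (~empty & alarm)) = {Err, Store}
EF (alarm | (~empty & alarm)): least fixpoint, start Z0 = {Err, Store}, add states with some successor in Z. Already a fixed point.
Sat(EF (alarm | (~empty & alarm))) = {Err, Store}
Sat(EX (EF (alarm | (~empty & alarm)))) = {s : some successor in {Err, Store}} = {Err}
Grant ∉ Sat(EX (EF (alarm | (~empty & alarm)))) = {Err}, so the formula does not hold at Grant.

No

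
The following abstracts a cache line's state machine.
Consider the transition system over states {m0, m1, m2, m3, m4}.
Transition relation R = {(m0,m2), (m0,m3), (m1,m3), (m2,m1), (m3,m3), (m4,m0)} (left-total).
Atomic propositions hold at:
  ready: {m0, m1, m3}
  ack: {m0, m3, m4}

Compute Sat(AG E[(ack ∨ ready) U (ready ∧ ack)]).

Sat(ack ∨ ready) = {m0, m1, m3, m4}
Sat(ready ∧ ack) = {m0, m3}
E[(ack ∨ ready) U (ready ∧ ack)]: least fixpoint, start Z0 = Sat((ready ∧ ack)) = {m0, m3}, add states in Sat(ack ∨ ready) with some successor in Z. Z1 = {m0, m1, m3, m4}; fixed.
Sat(E[(ack ∨ ready) U (ready ∧ ack)]) = {m0, m1, m3, m4}
AG E[(ack ∨ ready) U (ready ∧ ack)]: greatest fixpoint, start Z0 = {m0, m1, m3, m4}, keep only states in Sat with every successor in Z. Z1 = {m1, m3, m4}; Z2 = {m1, m3}; fixed.
Sat(AG E[(ack ∨ ready) U (ready ∧ ack)]) = {m1, m3}

{m1, m3}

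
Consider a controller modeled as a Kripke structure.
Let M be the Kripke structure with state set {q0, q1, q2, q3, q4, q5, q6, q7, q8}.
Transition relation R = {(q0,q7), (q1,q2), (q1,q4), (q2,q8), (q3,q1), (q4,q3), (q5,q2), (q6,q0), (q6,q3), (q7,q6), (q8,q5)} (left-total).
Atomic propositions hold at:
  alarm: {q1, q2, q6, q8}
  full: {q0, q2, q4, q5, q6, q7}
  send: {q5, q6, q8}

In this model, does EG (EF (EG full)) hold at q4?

EG full: greatest fixpoint, start Z0 = {q0, q2, q4, q5, q6, q7}, keep only states in Sat with some successor in Z. Z1 = {q0, q5, q6, q7}; Z2 = {q0, q6, q7}; fixed.
Sat(EG full) = {q0, q6, q7}
EF (EG full): least fixpoint, start Z0 = {q0, q6, q7}, add states with some successor in Z. Already a fixed point.
Sat(EF (EG full)) = {q0, q6, q7}
EG (EF (EG full)): greatest fixpoint, start Z0 = {q0, q6, q7}, keep only states in Sat with some successor in Z. Already a fixed point.
Sat(EG (EF (EG full))) = {q0, q6, q7}
q4 ∉ Sat(EG (EF (EG full))) = {q0, q6, q7}, so the formula does not hold at q4.

No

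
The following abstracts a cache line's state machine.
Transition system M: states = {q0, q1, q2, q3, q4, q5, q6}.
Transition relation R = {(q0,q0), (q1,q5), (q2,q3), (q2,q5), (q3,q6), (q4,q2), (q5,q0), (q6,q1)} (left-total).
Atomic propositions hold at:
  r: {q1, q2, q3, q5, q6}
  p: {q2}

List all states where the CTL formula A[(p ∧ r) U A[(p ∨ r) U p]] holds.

{q2}

Sat(p ∧ r) = {q2}
Sat(p ∨ r) = {q1, q2, q3, q5, q6}
A[(p ∨ r) U p]: least fixpoint, start Z0 = Sat(p) = {q2}, add states in Sat(p ∨ r) with every successor in Z. Already a fixed point.
Sat(A[(p ∨ r) U p]) = {q2}
A[(p ∧ r) U A[(p ∨ r) U p]]: least fixpoint, start Z0 = Sat(A[(p ∨ r) U p]) = {q2}, add states in Sat(p ∧ r) with every successor in Z. Already a fixed point.
Sat(A[(p ∧ r) U A[(p ∨ r) U p]]) = {q2}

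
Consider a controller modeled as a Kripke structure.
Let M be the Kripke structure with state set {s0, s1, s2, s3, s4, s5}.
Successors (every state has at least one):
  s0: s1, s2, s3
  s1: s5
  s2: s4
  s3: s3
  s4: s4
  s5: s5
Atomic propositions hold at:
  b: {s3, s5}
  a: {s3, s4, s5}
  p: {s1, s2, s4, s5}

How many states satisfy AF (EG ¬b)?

Sat(¬b) = {s0, s1, s2, s4}
EG ¬b: greatest fixpoint, start Z0 = {s0, s1, s2, s4}, keep only states in Sat with some successor in Z. Z1 = {s0, s2, s4}; fixed.
Sat(EG ¬b) = {s0, s2, s4}
AF (EG ¬b): least fixpoint, start Z0 = {s0, s2, s4}, add states with every successor in Z. Already a fixed point.
Sat(AF (EG ¬b)) = {s0, s2, s4}
|Sat(AF (EG ¬b))| = |{s0, s2, s4}| = 3.

3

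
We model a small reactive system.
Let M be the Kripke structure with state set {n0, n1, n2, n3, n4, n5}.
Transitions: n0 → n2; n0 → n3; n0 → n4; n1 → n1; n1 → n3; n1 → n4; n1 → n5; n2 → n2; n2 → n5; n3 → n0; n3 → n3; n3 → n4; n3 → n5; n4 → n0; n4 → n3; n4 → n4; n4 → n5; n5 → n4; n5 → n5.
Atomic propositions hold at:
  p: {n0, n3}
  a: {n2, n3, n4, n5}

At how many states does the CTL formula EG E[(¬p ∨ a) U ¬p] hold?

Sat(¬p) = {n1, n2, n4, n5}
Sat(¬p ∨ a) = {n1, n2, n3, n4, n5}
E[(¬p ∨ a) U ¬p]: least fixpoint, start Z0 = Sat(¬p) = {n1, n2, n4, n5}, add states in Sat(¬p ∨ a) with some successor in Z. Z1 = {n1, n2, n3, n4, n5}; fixed.
Sat(E[(¬p ∨ a) U ¬p]) = {n1, n2, n3, n4, n5}
EG E[(¬p ∨ a) U ¬p]: greatest fixpoint, start Z0 = {n1, n2, n3, n4, n5}, keep only states in Sat with some successor in Z. Already a fixed point.
Sat(EG E[(¬p ∨ a) U ¬p]) = {n1, n2, n3, n4, n5}
|Sat(EG E[(¬p ∨ a) U ¬p])| = |{n1, n2, n3, n4, n5}| = 5.

5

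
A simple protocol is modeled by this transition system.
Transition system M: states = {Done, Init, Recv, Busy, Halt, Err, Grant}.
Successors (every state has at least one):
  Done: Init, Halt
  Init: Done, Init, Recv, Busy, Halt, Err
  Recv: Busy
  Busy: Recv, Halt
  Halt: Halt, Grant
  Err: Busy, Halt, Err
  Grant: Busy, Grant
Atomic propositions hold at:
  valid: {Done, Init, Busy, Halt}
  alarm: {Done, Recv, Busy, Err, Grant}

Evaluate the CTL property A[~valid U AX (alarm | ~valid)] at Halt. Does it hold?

No

Sat(~valid) = {Recv, Err, Grant}
Sat(alarm | ~valid) = {Done, Recv, Busy, Err, Grant}
Sat(AX (alarm | ~valid)) = {s : every successor in {Done, Recv, Busy, Err, Grant}} = {Recv, Grant}
A[~valid U AX (alarm | ~valid)]: least fixpoint, start Z0 = Sat(AX (alarm | ~valid)) = {Recv, Grant}, add states in Sat(~valid) with every successor in Z. Already a fixed point.
Sat(A[~valid U AX (alarm | ~valid)]) = {Recv, Grant}
Halt ∉ Sat(A[~valid U AX (alarm | ~valid)]) = {Recv, Grant}, so the formula does not hold at Halt.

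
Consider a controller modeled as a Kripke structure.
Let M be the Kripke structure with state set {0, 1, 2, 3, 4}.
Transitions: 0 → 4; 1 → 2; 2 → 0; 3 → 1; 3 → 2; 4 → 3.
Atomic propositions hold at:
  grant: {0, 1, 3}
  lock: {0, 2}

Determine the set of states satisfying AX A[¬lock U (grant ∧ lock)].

Sat(¬lock) = {1, 3, 4}
Sat(grant ∧ lock) = {0}
A[¬lock U (grant ∧ lock)]: least fixpoint, start Z0 = Sat((grant ∧ lock)) = {0}, add states in Sat(¬lock) with every successor in Z. Already a fixed point.
Sat(A[¬lock U (grant ∧ lock)]) = {0}
Sat(AX A[¬lock U (grant ∧ lock)]) = {s : every successor in {0}} = {2}

{2}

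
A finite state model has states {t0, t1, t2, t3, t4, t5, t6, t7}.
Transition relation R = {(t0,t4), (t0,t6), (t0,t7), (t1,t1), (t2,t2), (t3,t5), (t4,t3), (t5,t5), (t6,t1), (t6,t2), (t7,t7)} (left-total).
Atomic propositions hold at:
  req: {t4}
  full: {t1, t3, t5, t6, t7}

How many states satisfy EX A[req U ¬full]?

Sat(¬full) = {t0, t2, t4}
A[req U ¬full]: least fixpoint, start Z0 = Sat(¬full) = {t0, t2, t4}, add states in Sat(req) with every successor in Z. Already a fixed point.
Sat(A[req U ¬full]) = {t0, t2, t4}
Sat(EX A[req U ¬full]) = {s : some successor in {t0, t2, t4}} = {t0, t2, t6}
|Sat(EX A[req U ¬full])| = |{t0, t2, t6}| = 3.

3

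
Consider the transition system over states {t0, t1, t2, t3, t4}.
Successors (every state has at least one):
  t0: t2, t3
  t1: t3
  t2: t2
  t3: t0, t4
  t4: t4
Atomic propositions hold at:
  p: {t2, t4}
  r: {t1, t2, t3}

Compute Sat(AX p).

Sat(AX p) = {s : every successor in {t2, t4}} = {t2, t4}

{t2, t4}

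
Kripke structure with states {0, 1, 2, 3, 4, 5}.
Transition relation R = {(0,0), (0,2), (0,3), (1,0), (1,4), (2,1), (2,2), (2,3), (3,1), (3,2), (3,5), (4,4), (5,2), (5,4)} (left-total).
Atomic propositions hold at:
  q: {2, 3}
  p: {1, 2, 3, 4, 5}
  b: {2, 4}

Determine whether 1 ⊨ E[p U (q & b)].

No

Sat(q & b) = {2}
E[p U (q & b)]: least fixpoint, start Z0 = Sat((q & b)) = {2}, add states in Sat(p) with some successor in Z. Z1 = {2, 3, 5}; fixed.
Sat(E[p U (q & b)]) = {2, 3, 5}
1 ∉ Sat(E[p U (q & b)]) = {2, 3, 5}, so the formula does not hold at 1.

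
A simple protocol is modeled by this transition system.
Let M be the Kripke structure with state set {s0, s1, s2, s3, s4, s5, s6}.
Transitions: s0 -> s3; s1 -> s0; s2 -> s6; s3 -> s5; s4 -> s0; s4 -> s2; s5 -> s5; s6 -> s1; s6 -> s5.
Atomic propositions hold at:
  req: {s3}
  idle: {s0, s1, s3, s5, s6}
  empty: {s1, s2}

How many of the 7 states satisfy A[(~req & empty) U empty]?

Sat(~req) = {s0, s1, s2, s4, s5, s6}
Sat(~req & empty) = {s1, s2}
A[(~req & empty) U empty]: least fixpoint, start Z0 = Sat(empty) = {s1, s2}, add states in Sat(~req & empty) with every successor in Z. Already a fixed point.
Sat(A[(~req & empty) U empty]) = {s1, s2}
|Sat(A[(~req & empty) U empty])| = |{s1, s2}| = 2.

2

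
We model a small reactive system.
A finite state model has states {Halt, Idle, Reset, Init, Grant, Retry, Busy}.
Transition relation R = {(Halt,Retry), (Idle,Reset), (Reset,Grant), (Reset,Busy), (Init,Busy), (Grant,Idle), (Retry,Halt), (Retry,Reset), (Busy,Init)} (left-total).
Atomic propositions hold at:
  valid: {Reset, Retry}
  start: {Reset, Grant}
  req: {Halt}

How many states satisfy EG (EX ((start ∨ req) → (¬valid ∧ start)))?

Sat(start ∨ req) = {Halt, Reset, Grant}
Sat(¬valid) = {Halt, Idle, Init, Grant, Busy}
Sat(¬valid ∧ start) = {Grant}
Sat((start ∨ req) → (¬valid ∧ start)) = {Idle, Init, Grant, Retry, Busy}
Sat(EX ((start ∨ req) → (¬valid ∧ start))) = {s : some successor in {Idle, Init, Grant, Retry, Busy}} = {Halt, Reset, Init, Grant, Busy}
EG (EX ((start ∨ req) → (¬valid ∧ start))): greatest fixpoint, start Z0 = {Halt, Reset, Init, Grant, Busy}, keep only states in Sat with some successor in Z. Z1 = {Reset, Init, Busy}; fixed.
Sat(EG (EX ((start ∨ req) → (¬valid ∧ start)))) = {Reset, Init, Busy}
|Sat(EG (EX ((start ∨ req) → (¬valid ∧ start))))| = |{Reset, Init, Busy}| = 3.

3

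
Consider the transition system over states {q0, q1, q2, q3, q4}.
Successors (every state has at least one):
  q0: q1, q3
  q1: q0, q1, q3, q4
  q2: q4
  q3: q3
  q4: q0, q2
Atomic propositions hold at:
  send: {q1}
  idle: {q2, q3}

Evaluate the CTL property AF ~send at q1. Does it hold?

Sat(~send) = {q0, q2, q3, q4}
AF ~send: least fixpoint, start Z0 = {q0, q2, q3, q4}, add states with every successor in Z. Already a fixed point.
Sat(AF ~send) = {q0, q2, q3, q4}
q1 ∉ Sat(AF ~send) = {q0, q2, q3, q4}, so the formula does not hold at q1.

No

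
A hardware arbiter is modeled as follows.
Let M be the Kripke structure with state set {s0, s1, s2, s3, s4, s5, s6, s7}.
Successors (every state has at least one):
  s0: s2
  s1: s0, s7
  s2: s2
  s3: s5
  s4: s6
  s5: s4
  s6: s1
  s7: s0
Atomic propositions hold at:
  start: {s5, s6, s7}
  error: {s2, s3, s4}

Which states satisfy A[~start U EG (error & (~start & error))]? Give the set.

Sat(~start) = {s0, s1, s2, s3, s4}
Sat(~start & error) = {s2, s3, s4}
Sat(error & (~start & error)) = {s2, s3, s4}
EG (error & (~start & error)): greatest fixpoint, start Z0 = {s2, s3, s4}, keep only states in Sat with some successor in Z. Z1 = {s2}; fixed.
Sat(EG (error & (~start & error))) = {s2}
A[~start U EG (error & (~start & error))]: least fixpoint, start Z0 = Sat(EG (error & (~start & error))) = {s2}, add states in Sat(~start) with every successor in Z. Z1 = {s0, s2}; fixed.
Sat(A[~start U EG (error & (~start & error))]) = {s0, s2}

{s0, s2}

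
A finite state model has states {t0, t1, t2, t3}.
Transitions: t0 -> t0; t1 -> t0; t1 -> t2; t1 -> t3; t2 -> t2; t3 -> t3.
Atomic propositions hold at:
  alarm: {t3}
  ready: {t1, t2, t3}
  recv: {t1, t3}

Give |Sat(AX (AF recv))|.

1

AF recv: least fixpoint, start Z0 = {t1, t3}, add states with every successor in Z. Already a fixed point.
Sat(AF recv) = {t1, t3}
Sat(AX (AF recv)) = {s : every successor in {t1, t3}} = {t3}
|Sat(AX (AF recv))| = |{t3}| = 1.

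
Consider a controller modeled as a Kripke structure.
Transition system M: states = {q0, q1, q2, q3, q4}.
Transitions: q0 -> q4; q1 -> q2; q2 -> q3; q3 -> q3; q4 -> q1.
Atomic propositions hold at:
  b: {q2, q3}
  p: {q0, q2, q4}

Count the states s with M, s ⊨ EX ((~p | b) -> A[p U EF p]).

Sat(~p) = {q1, q3}
Sat(~p | b) = {q1, q2, q3}
EF p: least fixpoint, start Z0 = {q0, q2, q4}, add states with some successor in Z. Z1 = {q0, q1, q2, q4}; fixed.
Sat(EF p) = {q0, q1, q2, q4}
A[p U EF p]: least fixpoint, start Z0 = Sat(EF p) = {q0, q1, q2, q4}, add states in Sat(p) with every successor in Z. Already a fixed point.
Sat(A[p U EF p]) = {q0, q1, q2, q4}
Sat((~p | b) -> A[p U EF p]) = {q0, q1, q2, q4}
Sat(EX ((~p | b) -> A[p U EF p])) = {s : some successor in {q0, q1, q2, q4}} = {q0, q1, q4}
|Sat(EX ((~p | b) -> A[p U EF p]))| = |{q0, q1, q4}| = 3.

3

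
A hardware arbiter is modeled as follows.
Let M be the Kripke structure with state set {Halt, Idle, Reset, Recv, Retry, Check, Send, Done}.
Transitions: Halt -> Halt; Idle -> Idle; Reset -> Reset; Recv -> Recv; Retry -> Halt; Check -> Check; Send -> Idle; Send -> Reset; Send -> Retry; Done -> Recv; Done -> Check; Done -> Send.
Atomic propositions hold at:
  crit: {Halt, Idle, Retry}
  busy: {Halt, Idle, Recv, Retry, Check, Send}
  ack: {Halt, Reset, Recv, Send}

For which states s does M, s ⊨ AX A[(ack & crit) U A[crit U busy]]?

Sat(ack & crit) = {Halt}
A[crit U busy]: least fixpoint, start Z0 = Sat(busy) = {Halt, Idle, Recv, Retry, Check, Send}, add states in Sat(crit) with every successor in Z. Already a fixed point.
Sat(A[crit U busy]) = {Halt, Idle, Recv, Retry, Check, Send}
A[(ack & crit) U A[crit U busy]]: least fixpoint, start Z0 = Sat(A[crit U busy]) = {Halt, Idle, Recv, Retry, Check, Send}, add states in Sat(ack & crit) with every successor in Z. Already a fixed point.
Sat(A[(ack & crit) U A[crit U busy]]) = {Halt, Idle, Recv, Retry, Check, Send}
Sat(AX A[(ack & crit) U A[crit U busy]]) = {s : every successor in {Halt, Idle, Recv, Retry, Check, Send}} = {Halt, Idle, Recv, Retry, Check, Done}

{Halt, Idle, Recv, Retry, Check, Done}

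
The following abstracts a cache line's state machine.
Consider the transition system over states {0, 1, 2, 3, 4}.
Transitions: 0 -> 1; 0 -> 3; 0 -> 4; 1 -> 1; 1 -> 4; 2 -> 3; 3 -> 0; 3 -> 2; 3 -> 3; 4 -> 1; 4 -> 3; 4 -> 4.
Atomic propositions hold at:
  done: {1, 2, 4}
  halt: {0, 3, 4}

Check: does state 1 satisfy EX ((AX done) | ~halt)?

Yes

Sat(AX done) = {s : every successor in {1, 2, 4}} = {1}
Sat(~halt) = {1, 2}
Sat((AX done) | ~halt) = {1, 2}
Sat(EX ((AX done) | ~halt)) = {s : some successor in {1, 2}} = {0, 1, 3, 4}
1 ∈ Sat(EX ((AX done) | ~halt)) = {0, 1, 3, 4}, so the formula holds at 1.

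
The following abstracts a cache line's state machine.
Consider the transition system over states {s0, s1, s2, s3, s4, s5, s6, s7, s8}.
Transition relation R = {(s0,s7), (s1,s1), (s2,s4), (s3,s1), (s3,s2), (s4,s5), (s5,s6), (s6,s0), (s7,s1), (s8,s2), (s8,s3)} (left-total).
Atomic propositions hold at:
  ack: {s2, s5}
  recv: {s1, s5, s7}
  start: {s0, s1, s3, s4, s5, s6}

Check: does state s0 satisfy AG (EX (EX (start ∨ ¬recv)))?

Sat(¬recv) = {s0, s2, s3, s4, s6, s8}
Sat(start ∨ ¬recv) = {s0, s1, s2, s3, s4, s5, s6, s8}
Sat(EX (start ∨ ¬recv)) = {s : some successor in {s0, s1, s2, s3, s4, s5, s6, s8}} = {s1, s2, s3, s4, s5, s6, s7, s8}
Sat(EX (EX (start ∨ ¬recv))) = {s : some successor in {s1, s2, s3, s4, s5, s6, s7, s8}} = {s0, s1, s2, s3, s4, s5, s7, s8}
AG (EX (EX (start ∨ ¬recv))): greatest fixpoint, start Z0 = {s0, s1, s2, s3, s4, s5, s7, s8}, keep only states in Sat with every successor in Z. Z1 = {s0, s1, s2, s3, s4, s7, s8}; Z2 = {s0, s1, s2, s3, s7, s8}; Z3 = {s0, s1, s3, s7, s8}; Z4 = {s0, s1, s7}; fixed.
Sat(AG (EX (EX (start ∨ ¬recv)))) = {s0, s1, s7}
s0 ∈ Sat(AG (EX (EX (start ∨ ¬recv)))) = {s0, s1, s7}, so the formula holds at s0.

Yes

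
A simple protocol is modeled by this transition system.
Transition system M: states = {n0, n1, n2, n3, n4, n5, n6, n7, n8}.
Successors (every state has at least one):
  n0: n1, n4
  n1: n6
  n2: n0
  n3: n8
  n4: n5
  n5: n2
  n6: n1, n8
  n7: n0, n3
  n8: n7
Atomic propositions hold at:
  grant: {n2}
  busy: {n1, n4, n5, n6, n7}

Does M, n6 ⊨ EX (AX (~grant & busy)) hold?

Yes

Sat(~grant) = {n0, n1, n3, n4, n5, n6, n7, n8}
Sat(~grant & busy) = {n1, n4, n5, n6, n7}
Sat(AX (~grant & busy)) = {s : every successor in {n1, n4, n5, n6, n7}} = {n0, n1, n4, n8}
Sat(EX (AX (~grant & busy))) = {s : some successor in {n0, n1, n4, n8}} = {n0, n2, n3, n6, n7}
n6 ∈ Sat(EX (AX (~grant & busy))) = {n0, n2, n3, n6, n7}, so the formula holds at n6.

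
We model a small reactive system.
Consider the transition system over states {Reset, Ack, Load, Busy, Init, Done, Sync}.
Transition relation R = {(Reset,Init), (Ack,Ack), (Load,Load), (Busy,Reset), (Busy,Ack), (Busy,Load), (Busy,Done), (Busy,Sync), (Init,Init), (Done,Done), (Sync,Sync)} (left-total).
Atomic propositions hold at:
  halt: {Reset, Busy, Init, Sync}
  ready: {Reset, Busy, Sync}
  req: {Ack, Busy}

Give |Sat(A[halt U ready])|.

3

A[halt U ready]: least fixpoint, start Z0 = Sat(ready) = {Reset, Busy, Sync}, add states in Sat(halt) with every successor in Z. Already a fixed point.
Sat(A[halt U ready]) = {Reset, Busy, Sync}
|Sat(A[halt U ready])| = |{Reset, Busy, Sync}| = 3.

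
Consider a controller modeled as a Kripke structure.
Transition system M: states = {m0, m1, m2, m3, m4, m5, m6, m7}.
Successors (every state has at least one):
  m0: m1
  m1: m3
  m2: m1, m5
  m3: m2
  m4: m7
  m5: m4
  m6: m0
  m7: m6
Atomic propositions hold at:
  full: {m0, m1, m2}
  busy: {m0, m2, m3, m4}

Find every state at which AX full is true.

Sat(AX full) = {s : every successor in {m0, m1, m2}} = {m0, m3, m6}

{m0, m3, m6}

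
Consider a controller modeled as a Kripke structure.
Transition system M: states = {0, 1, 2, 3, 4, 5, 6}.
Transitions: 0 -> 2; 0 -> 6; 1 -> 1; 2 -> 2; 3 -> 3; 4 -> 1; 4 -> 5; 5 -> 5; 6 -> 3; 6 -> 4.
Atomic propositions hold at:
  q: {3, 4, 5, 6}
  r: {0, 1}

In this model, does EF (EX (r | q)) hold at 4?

Yes

Sat(r | q) = {0, 1, 3, 4, 5, 6}
Sat(EX (r | q)) = {s : some successor in {0, 1, 3, 4, 5, 6}} = {0, 1, 3, 4, 5, 6}
EF (EX (r | q)): least fixpoint, start Z0 = {0, 1, 3, 4, 5, 6}, add states with some successor in Z. Already a fixed point.
Sat(EF (EX (r | q))) = {0, 1, 3, 4, 5, 6}
4 ∈ Sat(EF (EX (r | q))) = {0, 1, 3, 4, 5, 6}, so the formula holds at 4.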